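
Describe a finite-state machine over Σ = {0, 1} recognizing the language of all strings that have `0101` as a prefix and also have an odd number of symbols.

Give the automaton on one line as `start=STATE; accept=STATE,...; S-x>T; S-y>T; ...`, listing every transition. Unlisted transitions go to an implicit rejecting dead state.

Run two small machines in parallel and take their product. The first has 6 states tracking whether the input so far still matches the prefix `0101`; the second has 2 states tracking the input length modulo 2. A product state is a pair (one from each), accepting exactly when both do.
        0   1  
>  S0   S1  S2 
   S1   S3  S4 
   S2   S3  S3 
   S3   S2  S2 
   S4   S5  S2 
   S5   S3  S6 
   S6   S7  S7 
 * S7   S6  S6 
(> = start, * = accepting)

start=S0; accept=S7; S0-0>S1; S0-1>S2; S1-0>S3; S1-1>S4; S2-0>S3; S2-1>S3; S3-0>S2; S3-1>S2; S4-0>S5; S4-1>S2; S5-0>S3; S5-1>S6; S6-0>S7; S6-1>S7; S7-0>S6; S7-1>S6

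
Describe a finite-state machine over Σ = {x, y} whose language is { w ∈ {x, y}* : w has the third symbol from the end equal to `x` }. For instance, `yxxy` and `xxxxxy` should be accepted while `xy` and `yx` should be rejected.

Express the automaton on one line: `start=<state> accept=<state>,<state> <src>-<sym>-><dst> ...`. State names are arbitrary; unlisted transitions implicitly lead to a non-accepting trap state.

Because acceptance depends on a position counted from the end, the machine has to buffer the most recent 3 symbols. Make each state the string of the last up-to-3 symbols read; on input `x` shift the window left and append `x`. Accept when the buffered window has length 3 and begins with `x`.
15 states suffice.
          x    y  
>  q0     q1   q2 
   q1     q3   q4 
   q2     q5   q6 
   q3     q7   q8 
   q4     q9  q10 
   q5    q11  q12 
   q6    q13  q14 
 * q7     q7   q8 
 * q8     q9  q10 
 * q9    q11  q12 
 * q10   q13  q14 
   q11    q7   q8 
   q12    q9  q10 
   q13   q11  q12 
   q14   q13  q14 
(> = start, * = accepting)

start=q0 accept=q7,q8,q9,q10 q0-x->q1 q0-y->q2 q1-x->q3 q1-y->q4 q2-x->q5 q2-y->q6 q3-x->q7 q3-y->q8 q4-x->q9 q4-y->q10 q5-x->q11 q5-y->q12 q6-x->q13 q6-y->q14 q7-x->q7 q7-y->q8 q8-x->q9 q8-y->q10 q9-x->q11 q9-y->q12 q10-x->q13 q10-y->q14 q11-x->q7 q11-y->q8 q12-x->q9 q12-y->q10 q13-x->q11 q13-y->q12 q14-x->q13 q14-y->q14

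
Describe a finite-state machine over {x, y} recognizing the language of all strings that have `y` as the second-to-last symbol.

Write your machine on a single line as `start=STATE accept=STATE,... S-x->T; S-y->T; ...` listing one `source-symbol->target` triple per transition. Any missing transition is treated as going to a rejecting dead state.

start=S0; accept=S5,S6; S0-x->S1; S0-y->S2; S1-x->S3; S1-y->S4; S2-x->S5; S2-y->S6; S3-x->S3; S3-y->S4; S4-x->S5; S4-y->S6; S5-x->S3; S5-y->S4; S6-x->S5; S6-y->S6

Because acceptance depends on a position counted from the end, the machine has to buffer the most recent 2 symbols. Make each state the string of the last up-to-2 symbols read; on input `x` shift the window left and append `x`. Accept when the buffered window has length 2 and begins with `y`.
7 states suffice.
        x   y  
>  S0   S1  S2 
   S1   S3  S4 
   S2   S5  S6 
   S3   S3  S4 
   S4   S5  S6 
 * S5   S3  S4 
 * S6   S5  S6 
(> = start, * = accepting)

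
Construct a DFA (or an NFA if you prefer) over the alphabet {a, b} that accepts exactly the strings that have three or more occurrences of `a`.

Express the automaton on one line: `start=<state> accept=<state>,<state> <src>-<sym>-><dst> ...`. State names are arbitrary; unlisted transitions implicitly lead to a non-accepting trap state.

Only the number of `a`s matters, and only up to 4. Make a chain q0 → q1 → q2 → q3 → q4 advanced by each `a` (with q4 absorbing); every other symbol self-loops. The accepting set is {q3, q4}.
With 5 states:
        a   b  
>  q0   q1  q0 
   q1   q2  q1 
   q2   q3  q2 
 * q3   q4  q3 
 * q4   q4  q4 
(> = start, * = accepting)

start=q0 accept=q3,q4 q0-a->q1 q0-b->q0 q1-a->q2 q1-b->q1 q2-a->q3 q2-b->q2 q3-a->q4 q3-b->q3 q4-a->q4 q4-b->q4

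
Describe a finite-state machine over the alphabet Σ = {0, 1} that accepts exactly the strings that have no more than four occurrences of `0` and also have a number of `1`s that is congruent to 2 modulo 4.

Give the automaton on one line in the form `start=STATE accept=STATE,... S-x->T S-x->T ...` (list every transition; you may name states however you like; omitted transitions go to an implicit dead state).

Build one automaton per condition and run them in lockstep. One (6 states) tracks the count of `0`s, saturating at 5; the other (4 states) tracks the count of `1`s modulo 4. Each combined state is a pair, one component from each; accept when both components accept.
With 24 states:
          0    1  
>  q0     q1   q2 
   q1     q3   q4 
   q2     q4   q5 
   q3     q6   q7 
   q4     q7   q8 
 * q5     q8   q9 
   q6    q10  q11 
   q7    q11  q12 
 * q8    q12  q13 
   q9    q13   q0 
   q10   q14  q15 
   q11   q15  q16 
 * q12   q16  q17 
   q13   q17   q1 
   q14   q14  q18 
   q15   q18  q19 
 * q16   q19  q20 
   q17   q20   q3 
   q18   q18  q21 
 * q19   q21  q22 
   q20   q22   q6 
   q21   q21  q23 
   q22   q23  q10 
   q23   q23  q14 
(> = start, * = accepting)

start=q0 accept=q5,q8,q12,q16,q19 q0-0->q1 q0-1->q2 q1-0->q3 q1-1->q4 q2-0->q4 q2-1->q5 q3-0->q6 q3-1->q7 q4-0->q7 q4-1->q8 q5-0->q8 q5-1->q9 q6-0->q10 q6-1->q11 q7-0->q11 q7-1->q12 q8-0->q12 q8-1->q13 q9-0->q13 q9-1->q0 q10-0->q14 q10-1->q15 q11-0->q15 q11-1->q16 q12-0->q16 q12-1->q17 q13-0->q17 q13-1->q1 q14-0->q14 q14-1->q18 q15-0->q18 q15-1->q19 q16-0->q19 q16-1->q20 q17-0->q20 q17-1->q3 q18-0->q18 q18-1->q21 q19-0->q21 q19-1->q22 q20-0->q22 q20-1->q6 q21-0->q21 q21-1->q23 q22-0->q23 q22-1->q10 q23-0->q23 q23-1->q14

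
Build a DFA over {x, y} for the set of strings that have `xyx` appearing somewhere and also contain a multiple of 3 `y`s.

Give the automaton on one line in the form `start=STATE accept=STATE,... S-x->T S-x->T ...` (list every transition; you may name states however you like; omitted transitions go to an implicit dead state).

Handle the two conditions separately and then intersect. The first has 4 states tracking whether and how much of `xyx` has been seen; the second has 3 states tracking the count of `y`s modulo 3. A product state is a pair (one from each), accepting exactly when both do.
          x    y  
>  q0     q1   q2 
   q1     q1   q3 
   q2     q4   q5 
   q3     q6   q5 
   q4     q4   q7 
   q5     q8   q0 
   q6     q6   q9 
   q7     q9   q0 
   q8     q8  q10 
   q9     q9  q11 
   q10   q11   q2 
 * q11   q11   q6 
(> = start, * = accepting)

start=q0 accept=q11 q0-x->q1 q0-y->q2 q1-x->q1 q1-y->q3 q2-x->q4 q2-y->q5 q3-x->q6 q3-y->q5 q4-x->q4 q4-y->q7 q5-x->q8 q5-y->q0 q6-x->q6 q6-y->q9 q7-x->q9 q7-y->q0 q8-x->q8 q8-y->q10 q9-x->q9 q9-y->q11 q10-x->q11 q10-y->q2 q11-x->q11 q11-y->q6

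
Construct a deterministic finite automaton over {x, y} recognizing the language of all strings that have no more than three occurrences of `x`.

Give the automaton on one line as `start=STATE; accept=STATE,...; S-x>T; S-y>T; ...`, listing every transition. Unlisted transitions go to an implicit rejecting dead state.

start=q0; accept=q0,q1,q2,q3; q0-x>q1; q0-y>q0; q1-x>q2; q1-y>q1; q2-x>q3; q2-y>q2; q3-x>q4; q3-y>q3; q4-x>q4; q4-y>q4

Count `x`s, saturating at 4: states q0 through q3 mean 0 through 3 `x`s seen; q4 means more than 3. Each `x` increments (capped at q4); other symbols loop. Accept from {q0, q1, q2, q3}.
        x   y  
>* q0   q1  q0 
 * q1   q2  q1 
 * q2   q3  q2 
 * q3   q4  q3 
   q4   q4  q4 
(> = start, * = accepting)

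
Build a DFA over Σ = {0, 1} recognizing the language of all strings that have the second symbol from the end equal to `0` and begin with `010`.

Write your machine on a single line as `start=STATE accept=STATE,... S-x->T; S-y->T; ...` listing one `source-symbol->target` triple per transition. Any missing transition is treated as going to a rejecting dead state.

Run two small machines in parallel and take their product. One (7 states) tracks the last 2 symbols read; the other (5 states) tracks whether the input so far still matches the prefix `010`. Each combined state is a pair, one component from each; accept when both components accept.
12 states suffice.
          0    1  
>  S0     S1   S2 
   S1     S3   S4 
   S2     S5   S6 
   S3     S3   S7 
   S4     S8   S6 
   S5     S3   S7 
   S6     S5   S6 
   S7     S5   S6 
   S8     S9  S10 
 * S9     S9  S10 
 * S10    S8  S11 
   S11    S8  S11 
(> = start, * = accepting)

start=S0; accept=S9,S10; S0-0->S1; S0-1->S2; S1-0->S3; S1-1->S4; S2-0->S5; S2-1->S6; S3-0->S3; S3-1->S7; S4-0->S8; S4-1->S6; S5-0->S3; S5-1->S7; S6-0->S5; S6-1->S6; S7-0->S5; S7-1->S6; S8-0->S9; S8-1->S10; S9-0->S9; S9-1->S10; S10-0->S8; S10-1->S11; S11-0->S8; S11-1->S11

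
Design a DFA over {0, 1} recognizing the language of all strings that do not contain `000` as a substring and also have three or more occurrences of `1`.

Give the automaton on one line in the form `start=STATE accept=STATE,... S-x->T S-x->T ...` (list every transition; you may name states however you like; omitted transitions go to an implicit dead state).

Run two small machines in parallel and take their product. The first has 4 states tracking partial matches of the forbidden pattern `000`; the second has 5 states tracking the count of `1`s, saturating at 4. A product state is a pair (one from each), accepting exactly when both do. Equivalent product states are then merged.
          0    1  
>  S0     S1   S2 
   S1     S3   S2 
   S2     S4   S5 
   S3     S6   S2 
   S4     S7   S5 
   S5     S8   S9 
   S6     S6   S6 
   S7     S6   S5 
   S8    S10   S9 
 * S9    S11   S9 
   S10    S6   S9 
 * S11   S12   S9 
 * S12    S6   S9 
(> = start, * = accepting)

start=S0 accept=S9,S11,S12 S0-0->S1 S0-1->S2 S1-0->S3 S1-1->S2 S2-0->S4 S2-1->S5 S3-0->S6 S3-1->S2 S4-0->S7 S4-1->S5 S5-0->S8 S5-1->S9 S6-0->S6 S6-1->S6 S7-0->S6 S7-1->S5 S8-0->S10 S8-1->S9 S9-0->S11 S9-1->S9 S10-0->S6 S10-1->S9 S11-0->S12 S11-1->S9 S12-0->S6 S12-1->S9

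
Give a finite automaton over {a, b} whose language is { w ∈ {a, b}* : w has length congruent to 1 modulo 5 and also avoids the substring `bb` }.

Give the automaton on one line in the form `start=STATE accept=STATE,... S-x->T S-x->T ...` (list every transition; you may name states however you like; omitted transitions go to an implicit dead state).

start=q0 accept=q1,q2 q0-a->q1 q0-b->q2 q1-a->q3 q1-b->q4 q2-a->q3 q2-b->q5 q3-a->q6 q3-b->q7 q4-a->q6 q4-b->q5 q5-a->q5 q5-b->q5 q6-a->q8 q6-b->q9 q7-a->q8 q7-b->q5 q8-a->q0 q8-b->q10 q9-a->q0 q9-b->q5 q10-a->q1 q10-b->q5

Run two small machines in parallel and take their product. One (5 states) tracks the input length modulo 5; the other (3 states) tracks partial matches of the forbidden pattern `bb`. Each combined state is a pair, one component from each; accept when both components accept. Minimizing collapses redundant product states.
With 11 states:
          a    b  
>  q0     q1   q2 
 * q1     q3   q4 
 * q2     q3   q5 
   q3     q6   q7 
   q4     q6   q5 
   q5     q5   q5 
   q6     q8   q9 
   q7     q8   q5 
   q8     q0  q10 
   q9     q0   q5 
   q10    q1   q5 
(> = start, * = accepting)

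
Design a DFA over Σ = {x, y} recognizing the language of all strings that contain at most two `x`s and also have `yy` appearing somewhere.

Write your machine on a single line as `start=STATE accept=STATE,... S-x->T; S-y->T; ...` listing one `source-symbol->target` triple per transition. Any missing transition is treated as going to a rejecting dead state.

start=q0; accept=q5,q8,q10; q0-x->q1; q0-y->q2; q1-x->q3; q1-y->q4; q2-x->q1; q2-y->q5; q3-x->q6; q3-y->q7; q4-x->q3; q4-y->q8; q5-x->q8; q5-y->q5; q6-x->q6; q6-y->q9; q7-x->q6; q7-y->q10; q8-x->q10; q8-y->q8; q9-x->q6; q9-y->q11; q10-x->q11; q10-y->q10; q11-x->q11; q11-y->q11

Run two small machines in parallel and take their product. One (4 states) tracks the count of `x`s, saturating at 3; the other (3 states) tracks whether and how much of `yy` has been seen. Each combined state is a pair, one component from each; accept when both components accept.
With 12 states:
          x    y  
>  q0     q1   q2 
   q1     q3   q4 
   q2     q1   q5 
   q3     q6   q7 
   q4     q3   q8 
 * q5     q8   q5 
   q6     q6   q9 
   q7     q6  q10 
 * q8    q10   q8 
   q9     q6  q11 
 * q10   q11  q10 
   q11   q11  q11 
(> = start, * = accepting)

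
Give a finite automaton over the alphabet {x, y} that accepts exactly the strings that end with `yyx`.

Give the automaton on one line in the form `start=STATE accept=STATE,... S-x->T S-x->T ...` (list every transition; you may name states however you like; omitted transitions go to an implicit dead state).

Remember how much of `yyx` the current input suffix matches. State q0 means no match yet; q1 means the last symbol is `y`; q2 means the last 2 symbols are `yy`; q3 means the last 3 symbols are `yyx`. Only q3 accepts. On a mismatch, fall back to the longest proper suffix that is still a prefix of `yyx`.
With 4 states:
        x   y  
>  q0   q0  q1 
   q1   q0  q2 
   q2   q3  q2 
 * q3   q0  q1 
(> = start, * = accepting)

start=q0 accept=q3 q0-x->q0 q0-y->q1 q1-x->q0 q1-y->q2 q2-x->q3 q2-y->q2 q3-x->q0 q3-y->q1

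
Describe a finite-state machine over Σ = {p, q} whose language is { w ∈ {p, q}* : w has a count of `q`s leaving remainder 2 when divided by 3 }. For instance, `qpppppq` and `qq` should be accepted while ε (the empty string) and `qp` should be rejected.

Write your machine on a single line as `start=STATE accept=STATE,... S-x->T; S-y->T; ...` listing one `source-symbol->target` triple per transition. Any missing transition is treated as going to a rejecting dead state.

The only thing that matters is how many `q`s have appeared, reduced mod 3. Use one state per residue: A for 0, …, C for 2. Reading `q` moves to the next residue; anything else stays put. C is accepting.
With 3 states:
       p  q 
>  A   A  B 
   B   B  C 
 * C   C  A 
(> = start, * = accepting)

start=A; accept=C; A-p->A; A-q->B; B-p->B; B-q->C; C-p->C; C-q->A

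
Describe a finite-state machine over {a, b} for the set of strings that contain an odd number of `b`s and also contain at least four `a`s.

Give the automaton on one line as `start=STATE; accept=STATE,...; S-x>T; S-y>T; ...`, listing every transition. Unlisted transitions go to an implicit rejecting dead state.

Build one automaton per condition and run them in lockstep. The first has 2 states tracking the count of `b`s modulo 2; the second has 6 states tracking the count of `a`s, saturating at 5. A product state is a pair (one from each), accepting exactly when both do.
          a    b  
>  q0     q1   q2 
   q1     q3   q4 
   q2     q4   q0 
   q3     q5   q6 
   q4     q6   q1 
   q5     q7   q8 
   q6     q8   q3 
   q7     q9  q10 
   q8    q10   q5 
   q9     q9  q11 
 * q10   q11   q7 
 * q11   q11   q9 
(> = start, * = accepting)

start=q0; accept=q10,q11; q0-a>q1; q0-b>q2; q1-a>q3; q1-b>q4; q2-a>q4; q2-b>q0; q3-a>q5; q3-b>q6; q4-a>q6; q4-b>q1; q5-a>q7; q5-b>q8; q6-a>q8; q6-b>q3; q7-a>q9; q7-b>q10; q8-a>q10; q8-b>q5; q9-a>q9; q9-b>q11; q10-a>q11; q10-b>q7; q11-a>q11; q11-b>q9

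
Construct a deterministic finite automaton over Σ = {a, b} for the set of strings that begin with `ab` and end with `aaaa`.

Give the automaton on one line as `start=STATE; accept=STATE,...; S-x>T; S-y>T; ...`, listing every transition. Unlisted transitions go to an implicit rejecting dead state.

Handle the two conditions separately and then intersect. One (4 states) tracks whether the input so far still matches the prefix `ab`; the other (5 states) tracks how much of the suffix `aaaa` has currently been matched. Each combined state is a pair, one component from each; accept when both components accept. Minimizing collapses redundant product states.
        a   b  
>  S0   S1  S2 
   S1   S2  S3 
   S2   S2  S2 
   S3   S4  S3 
   S4   S5  S3 
   S5   S6  S3 
   S6   S7  S3 
 * S7   S7  S3 
(> = start, * = accepting)

start=S0; accept=S7; S0-a>S1; S0-b>S2; S1-a>S2; S1-b>S3; S2-a>S2; S2-b>S2; S3-a>S4; S3-b>S3; S4-a>S5; S4-b>S3; S5-a>S6; S5-b>S3; S6-a>S7; S6-b>S3; S7-a>S7; S7-b>S3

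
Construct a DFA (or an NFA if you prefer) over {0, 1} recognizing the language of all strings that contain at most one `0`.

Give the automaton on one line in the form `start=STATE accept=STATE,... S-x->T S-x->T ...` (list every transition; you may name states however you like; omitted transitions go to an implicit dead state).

start=S0 accept=S0,S1 S0-0->S1 S0-1->S0 S1-0->S2 S1-1->S1 S2-0->S2 S2-1->S2

Count `0`s, saturating at 2: state S0 means no `0` yet, S1 means one `0` seen, S2 means more than one. Each `0` increments (capped at S2); other symbols loop. Accept from {S0, S1}.
A 3-state machine:
        0   1  
>* S0   S1  S0 
 * S1   S2  S1 
   S2   S2  S2 
(> = start, * = accepting)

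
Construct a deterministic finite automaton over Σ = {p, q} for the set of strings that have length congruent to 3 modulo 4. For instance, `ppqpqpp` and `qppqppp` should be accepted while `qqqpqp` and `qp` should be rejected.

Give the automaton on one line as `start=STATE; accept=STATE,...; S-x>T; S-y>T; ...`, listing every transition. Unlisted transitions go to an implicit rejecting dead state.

Count input length modulo 4: every symbol advances one step around the cycle s0 → s1 → s2 → s3 → s0. Accept at s3.
A 4-state machine:
        p   q  
>  s0   s1  s1 
   s1   s2  s2 
   s2   s3  s3 
 * s3   s0  s0 
(> = start, * = accepting)

start=s0; accept=s3; s0-p>s1; s0-q>s1; s1-p>s2; s1-q>s2; s2-p>s3; s2-q>s3; s3-p>s0; s3-q>s0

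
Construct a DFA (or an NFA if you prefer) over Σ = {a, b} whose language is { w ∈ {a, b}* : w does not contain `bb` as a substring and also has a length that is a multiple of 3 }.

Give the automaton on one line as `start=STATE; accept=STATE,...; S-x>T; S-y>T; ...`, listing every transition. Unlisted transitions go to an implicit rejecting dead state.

Run two small machines in parallel and take their product. One (3 states) tracks partial matches of the forbidden pattern `bb`; the other (3 states) tracks the input length modulo 3. Each combined state is a pair, one component from each; accept when both components accept.
        a   b  
>* q0   q1  q2 
   q1   q3  q4 
   q2   q3  q5 
   q3   q0  q6 
   q4   q0  q7 
   q5   q7  q7 
 * q6   q1  q8 
   q7   q8  q8 
   q8   q5  q5 
(> = start, * = accepting)

start=q0; accept=q0,q6; q0-a>q1; q0-b>q2; q1-a>q3; q1-b>q4; q2-a>q3; q2-b>q5; q3-a>q0; q3-b>q6; q4-a>q0; q4-b>q7; q5-a>q7; q5-b>q7; q6-a>q1; q6-b>q8; q7-a>q8; q7-b>q8; q8-a>q5; q8-b>q5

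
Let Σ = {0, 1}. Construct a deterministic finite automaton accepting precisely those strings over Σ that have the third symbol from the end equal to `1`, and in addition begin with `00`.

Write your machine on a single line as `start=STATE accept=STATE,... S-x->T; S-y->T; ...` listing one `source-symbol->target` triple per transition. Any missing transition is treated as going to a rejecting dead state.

start=S0; accept=S7,S8,S9,S10; S0-0->S1; S0-1->S2; S1-0->S3; S1-1->S2; S2-0->S2; S2-1->S2; S3-0->S3; S3-1->S4; S4-0->S5; S4-1->S6; S5-0->S7; S5-1->S8; S6-0->S9; S6-1->S10; S7-0->S3; S7-1->S4; S8-0->S5; S8-1->S6; S9-0->S7; S9-1->S8; S10-0->S9; S10-1->S10

Build one automaton per condition and run them in lockstep. One (15 states) tracks the last 3 symbols read; the other (4 states) tracks whether the input so far still matches the prefix `00`. Each combined state is a pair, one component from each; accept when both components accept. After merging equivalent states the machine shrinks.
11 states suffice.
          0    1  
>  S0     S1   S2 
   S1     S3   S2 
   S2     S2   S2 
   S3     S3   S4 
   S4     S5   S6 
   S5     S7   S8 
   S6     S9  S10 
 * S7     S3   S4 
 * S8     S5   S6 
 * S9     S7   S8 
 * S10    S9  S10 
(> = start, * = accepting)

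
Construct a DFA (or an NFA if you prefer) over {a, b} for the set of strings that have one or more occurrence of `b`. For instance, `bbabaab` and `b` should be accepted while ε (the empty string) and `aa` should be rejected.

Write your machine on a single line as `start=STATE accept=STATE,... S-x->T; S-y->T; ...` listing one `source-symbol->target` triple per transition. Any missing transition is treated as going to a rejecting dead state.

start=S0; accept=S1,S2; S0-a->S0; S0-b->S1; S1-a->S1; S1-b->S2; S2-a->S2; S2-b->S2

Only the number of `b`s matters, and only up to 2. Make a chain S0 → S1 → S2 advanced by each `b` (with S2 absorbing); every other symbol self-loops. The accepting set is {S1, S2}.
        a   b  
>  S0   S0  S1 
 * S1   S1  S2 
 * S2   S2  S2 
(> = start, * = accepting)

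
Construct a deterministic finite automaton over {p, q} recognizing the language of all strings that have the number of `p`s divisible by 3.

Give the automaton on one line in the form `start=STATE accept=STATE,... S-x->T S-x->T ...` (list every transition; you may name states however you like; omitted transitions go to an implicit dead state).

start=S0 accept=S0 S0-p->S1 S0-q->S0 S1-p->S2 S1-q->S1 S2-p->S0 S2-q->S2

Keep the running count of `p`s modulo 3: each `p` advances along the cycle S0 → S1 → S2 → S0 while other symbols loop. Accept at S0.
        p   q  
>* S0   S1  S0 
   S1   S2  S1 
   S2   S0  S2 
(> = start, * = accepting)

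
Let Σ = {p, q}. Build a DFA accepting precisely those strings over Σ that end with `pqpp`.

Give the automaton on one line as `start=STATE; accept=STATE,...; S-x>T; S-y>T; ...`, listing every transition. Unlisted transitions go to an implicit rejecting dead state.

start=S0; accept=S4; S0-p>S1; S0-q>S0; S1-p>S1; S1-q>S2; S2-p>S3; S2-q>S0; S3-p>S4; S3-q>S2; S4-p>S1; S4-q>S2

Remember how much of `pqpp` the current input suffix matches. State S0 means no match yet; S1 means the last symbol is `p`; S2 means the last 2 symbols are `pq`; S3 means the last 3 symbols are `pqp`; S4 means the last 4 symbols are `pqpp`. Only S4 accepts. On a mismatch, fall back to the longest proper suffix that is still a prefix of `pqpp`.
With 5 states:
        p   q  
>  S0   S1  S0 
   S1   S1  S2 
   S2   S3  S0 
   S3   S4  S2 
 * S4   S1  S2 
(> = start, * = accepting)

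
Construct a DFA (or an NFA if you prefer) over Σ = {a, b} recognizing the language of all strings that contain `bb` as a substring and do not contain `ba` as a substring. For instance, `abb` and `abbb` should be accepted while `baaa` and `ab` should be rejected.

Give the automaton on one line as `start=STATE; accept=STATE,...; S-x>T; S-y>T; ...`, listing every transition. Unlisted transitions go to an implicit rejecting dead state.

start=S0; accept=S3; S0-a>S0; S0-b>S1; S1-a>S2; S1-b>S3; S2-a>S2; S2-b>S2; S3-a>S2; S3-b>S3

Handle the two conditions separately and then intersect. The first has 3 states tracking whether and how much of `bb` has been seen; the second has 3 states tracking partial matches of the forbidden pattern `ba`. A product state is a pair (one from each), accepting exactly when both do. After merging equivalent states the machine shrinks.
        a   b  
>  S0   S0  S1 
   S1   S2  S3 
   S2   S2  S2 
 * S3   S2  S3 
(> = start, * = accepting)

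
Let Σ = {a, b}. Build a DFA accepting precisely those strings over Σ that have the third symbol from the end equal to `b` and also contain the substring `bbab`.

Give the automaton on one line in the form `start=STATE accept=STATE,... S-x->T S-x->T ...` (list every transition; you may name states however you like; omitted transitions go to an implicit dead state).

start=S0 accept=S15,S18,S19,S20 S0-a->S1 S0-b->S2 S1-a->S3 S1-b->S4 S2-a->S5 S2-b->S6 S3-a->S7 S3-b->S8 S4-a->S9 S4-b->S10 S5-a->S11 S5-b->S12 S6-a->S13 S6-b->S14 S7-a->S7 S7-b->S8 S8-a->S9 S8-b->S10 S9-a->S11 S9-b->S12 S10-a->S13 S10-b->S14 S11-a->S7 S11-b->S8 S12-a->S9 S12-b->S10 S13-a->S11 S13-b->S15 S14-a->S13 S14-b->S14 S15-a->S16 S15-b->S17 S16-a->S18 S16-b->S15 S17-a->S19 S17-b->S20 S18-a->S21 S18-b->S22 S19-a->S18 S19-b->S15 S20-a->S19 S20-b->S20 S21-a->S21 S21-b->S22 S22-a->S16 S22-b->S17

Run two small machines in parallel and take their product. One (15 states) tracks the last 3 symbols read; the other (5 states) tracks whether and how much of `bbab` has been seen. Each combined state is a pair, one component from each; accept when both components accept.
23 states suffice.
          a    b  
>  S0     S1   S2 
   S1     S3   S4 
   S2     S5   S6 
   S3     S7   S8 
   S4     S9  S10 
   S5    S11  S12 
   S6    S13  S14 
   S7     S7   S8 
   S8     S9  S10 
   S9    S11  S12 
   S10   S13  S14 
   S11    S7   S8 
   S12    S9  S10 
   S13   S11  S15 
   S14   S13  S14 
 * S15   S16  S17 
   S16   S18  S15 
   S17   S19  S20 
 * S18   S21  S22 
 * S19   S18  S15 
 * S20   S19  S20 
   S21   S21  S22 
   S22   S16  S17 
(> = start, * = accepting)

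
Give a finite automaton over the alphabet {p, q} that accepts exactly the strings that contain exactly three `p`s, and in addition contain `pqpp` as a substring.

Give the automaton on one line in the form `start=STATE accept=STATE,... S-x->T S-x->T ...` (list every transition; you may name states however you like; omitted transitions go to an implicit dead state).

start=A accept=M A-p->B A-q->A B-p->C B-q->D C-p->E C-q->F D-p->G D-q->H E-p->I E-q->J F-p->K F-q->L G-p->M G-q->F H-p->C H-q->H I-p->I I-q->N J-p->O J-q->P K-p->Q K-q->J L-p->E L-q->L M-p->Q M-q->M N-p->O N-q->R O-p->Q O-q->N P-p->I P-q->P Q-p->Q Q-q->Q R-p->I R-q->R

Handle the two conditions separately and then intersect. One (5 states) tracks the count of `p`s, saturating at 4; the other (5 states) tracks whether and how much of `pqpp` has been seen. Each combined state is a pair, one component from each; accept when both components accept.
18 states suffice.
       p  q 
>  A   B  A 
   B   C  D 
   C   E  F 
   D   G  H 
   E   I  J 
   F   K  L 
   G   M  F 
   H   C  H 
   I   I  N 
   J   O  P 
   K   Q  J 
   L   E  L 
 * M   Q  M 
   N   O  R 
   O   Q  N 
   P   I  P 
   Q   Q  Q 
   R   I  R 
(> = start, * = accepting)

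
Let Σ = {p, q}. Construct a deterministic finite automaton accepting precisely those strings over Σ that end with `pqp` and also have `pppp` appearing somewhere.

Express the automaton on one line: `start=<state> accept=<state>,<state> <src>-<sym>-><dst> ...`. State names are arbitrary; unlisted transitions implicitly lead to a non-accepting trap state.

Run two small machines in parallel and take their product. The first has 4 states tracking how much of the suffix `pqp` has currently been matched; the second has 5 states tracking whether and how much of `pppp` has been seen. A product state is a pair (one from each), accepting exactly when both do. Equivalent product states are then merged.
With 8 states:
        p   q  
>  s0   s1  s0 
   s1   s2  s0 
   s2   s3  s0 
   s3   s4  s0 
   s4   s4  s5 
   s5   s6  s7 
 * s6   s4  s5 
   s7   s4  s7 
(> = start, * = accepting)

start=s0 accept=s6 s0-p->s1 s0-q->s0 s1-p->s2 s1-q->s0 s2-p->s3 s2-q->s0 s3-p->s4 s3-q->s0 s4-p->s4 s4-q->s5 s5-p->s6 s5-q->s7 s6-p->s4 s6-q->s5 s7-p->s4 s7-q->s7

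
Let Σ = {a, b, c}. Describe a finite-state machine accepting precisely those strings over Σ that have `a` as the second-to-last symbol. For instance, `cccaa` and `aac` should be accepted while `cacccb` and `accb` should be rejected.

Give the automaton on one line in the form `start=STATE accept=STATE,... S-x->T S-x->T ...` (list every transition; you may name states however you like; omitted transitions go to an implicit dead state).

start=q0 accept=q4,q5,q6 q0-a->q1 q0-b->q2 q0-c->q3 q1-a->q4 q1-b->q5 q1-c->q6 q2-a->q7 q2-b->q8 q2-c->q9 q3-a->q10 q3-b->q11 q3-c->q12 q4-a->q4 q4-b->q5 q4-c->q6 q5-a->q7 q5-b->q8 q5-c->q9 q6-a->q10 q6-b->q11 q6-c->q12 q7-a->q4 q7-b->q5 q7-c->q6 q8-a->q7 q8-b->q8 q8-c->q9 q9-a->q10 q9-b->q11 q9-c->q12 q10-a->q4 q10-b->q5 q10-c->q6 q11-a->q7 q11-b->q8 q11-c->q9 q12-a->q10 q12-b->q11 q12-c->q12

Because acceptance depends on a position counted from the end, the machine has to buffer the most recent 2 symbols. Make each state the string of the last up-to-2 symbols read; on input `x` shift the window left and append `x`. Accept when the buffered window has length 2 and begins with `a`.
13 states suffice.
          a    b    c  
>  q0     q1   q2   q3 
   q1     q4   q5   q6 
   q2     q7   q8   q9 
   q3    q10  q11  q12 
 * q4     q4   q5   q6 
 * q5     q7   q8   q9 
 * q6    q10  q11  q12 
   q7     q4   q5   q6 
   q8     q7   q8   q9 
   q9    q10  q11  q12 
   q10    q4   q5   q6 
   q11    q7   q8   q9 
   q12   q10  q11  q12 
(> = start, * = accepting)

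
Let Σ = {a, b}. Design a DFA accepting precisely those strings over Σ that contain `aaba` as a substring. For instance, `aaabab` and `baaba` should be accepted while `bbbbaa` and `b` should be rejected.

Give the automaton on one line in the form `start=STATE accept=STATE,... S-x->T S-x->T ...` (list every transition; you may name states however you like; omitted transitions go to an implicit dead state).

start=q0 accept=q4 q0-a->q1 q0-b->q0 q1-a->q2 q1-b->q0 q2-a->q2 q2-b->q3 q3-a->q4 q3-b->q0 q4-a->q4 q4-b->q4

Track how much of `aaba` has been matched so far: state q0 is no progress, q4 is the absorbing accept state reached once `aaba` has occurred. Intermediate states record partial matches; on a mismatch, fall back to the longest reusable overlap.
        a   b  
>  q0   q1  q0 
   q1   q2  q0 
   q2   q2  q3 
   q3   q4  q0 
 * q4   q4  q4 
(> = start, * = accepting)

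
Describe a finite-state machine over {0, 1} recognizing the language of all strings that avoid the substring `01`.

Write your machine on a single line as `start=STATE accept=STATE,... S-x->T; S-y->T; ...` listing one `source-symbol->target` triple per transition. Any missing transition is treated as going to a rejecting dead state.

This is the complement of 'contains `01`'. Use the same substring-matching states — A through C holding how much of `01` has just been matched — but flip the accepting set: everything except the trap C accepts.
3 states suffice.
       0  1 
>* A   B  A 
 * B   B  C 
   C   C  C 
(> = start, * = accepting)

start=A; accept=A,B; A-0->B; A-1->A; B-0->B; B-1->C; C-0->C; C-1->C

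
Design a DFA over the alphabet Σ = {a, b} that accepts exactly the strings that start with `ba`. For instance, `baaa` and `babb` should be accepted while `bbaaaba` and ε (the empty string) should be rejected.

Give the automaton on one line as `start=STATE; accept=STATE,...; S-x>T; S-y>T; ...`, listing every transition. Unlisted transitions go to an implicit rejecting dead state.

start=s0; accept=s2; s0-a>s3; s0-b>s1; s1-a>s2; s1-b>s3; s2-a>s2; s2-b>s2; s3-a>s3; s3-b>s3

Check the first 2 symbols one by one: s0 through s1 record how many have matched `ba` so far; any wrong symbol goes to the dead state s3. After all 2 match we enter the accepting sink s2.
With 4 states:
        a   b  
>  s0   s3  s1 
   s1   s2  s3 
 * s2   s2  s2 
   s3   s3  s3 
(> = start, * = accepting)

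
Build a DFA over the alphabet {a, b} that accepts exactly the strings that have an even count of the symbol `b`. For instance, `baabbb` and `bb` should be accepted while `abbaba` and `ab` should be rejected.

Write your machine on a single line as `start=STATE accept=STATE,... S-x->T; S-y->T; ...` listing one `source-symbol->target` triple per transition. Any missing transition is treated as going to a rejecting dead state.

The only thing that matters is how many `b`s have appeared, reduced mod 2. Use one state per residue: s0 for 0, …, s1 for 1. Reading `b` moves to the next residue; anything else stays put. s0 is accepting.
        a   b  
>* s0   s0  s1 
   s1   s1  s0 
(> = start, * = accepting)

start=s0; accept=s0; s0-a->s0; s0-b->s1; s1-a->s1; s1-b->s0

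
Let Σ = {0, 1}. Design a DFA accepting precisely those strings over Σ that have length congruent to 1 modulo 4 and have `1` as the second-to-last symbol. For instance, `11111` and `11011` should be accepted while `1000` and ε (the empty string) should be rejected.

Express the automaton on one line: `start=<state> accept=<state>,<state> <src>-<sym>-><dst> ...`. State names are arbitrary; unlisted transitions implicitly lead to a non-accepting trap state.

Handle the two conditions separately and then intersect. One (4 states) tracks the input length modulo 4; the other (7 states) tracks the last 2 symbols read. Each combined state is a pair, one component from each; accept when both components accept.
19 states suffice.
       0  1 
>  A   B  C 
   B   D  E 
   C   F  G 
   D   H  I 
   E   J  K 
   F   H  I 
   G   J  K 
   H   L  M 
   I   N  O 
   J   L  M 
   K   N  O 
   L   P  Q 
   M   R  S 
   N   P  Q 
   O   R  S 
   P   D  E 
   Q   F  G 
 * R   D  E 
 * S   F  G 
(> = start, * = accepting)

start=A accept=R,S A-0->B A-1->C B-0->D B-1->E C-0->F C-1->G D-0->H D-1->I E-0->J E-1->K F-0->H F-1->I G-0->J G-1->K H-0->L H-1->M I-0->N I-1->O J-0->L J-1->M K-0->N K-1->O L-0->P L-1->Q M-0->R M-1->S N-0->P N-1->Q O-0->R O-1->S P-0->D P-1->E Q-0->F Q-1->G R-0->D R-1->E S-0->F S-1->G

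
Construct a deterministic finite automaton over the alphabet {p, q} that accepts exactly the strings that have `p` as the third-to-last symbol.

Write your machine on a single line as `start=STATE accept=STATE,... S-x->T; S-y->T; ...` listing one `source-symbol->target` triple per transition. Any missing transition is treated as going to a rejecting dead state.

Because acceptance depends on a position counted from the end, the machine has to buffer the most recent 3 symbols. Make each state the string of the last up-to-3 symbols read; on input `x` shift the window left and append `x`. Accept when the buffered window has length 3 and begins with `p`.
With 15 states:
          p    q  
>  s0     s1   s2 
   s1     s3   s4 
   s2     s5   s6 
   s3     s7   s8 
   s4     s9  s10 
   s5    s11  s12 
   s6    s13  s14 
 * s7     s7   s8 
 * s8     s9  s10 
 * s9    s11  s12 
 * s10   s13  s14 
   s11    s7   s8 
   s12    s9  s10 
   s13   s11  s12 
   s14   s13  s14 
(> = start, * = accepting)

start=s0; accept=s7,s8,s9,s10; s0-p->s1; s0-q->s2; s1-p->s3; s1-q->s4; s2-p->s5; s2-q->s6; s3-p->s7; s3-q->s8; s4-p->s9; s4-q->s10; s5-p->s11; s5-q->s12; s6-p->s13; s6-q->s14; s7-p->s7; s7-q->s8; s8-p->s9; s8-q->s10; s9-p->s11; s9-q->s12; s10-p->s13; s10-q->s14; s11-p->s7; s11-q->s8; s12-p->s9; s12-q->s10; s13-p->s11; s13-q->s12; s14-p->s13; s14-q->s14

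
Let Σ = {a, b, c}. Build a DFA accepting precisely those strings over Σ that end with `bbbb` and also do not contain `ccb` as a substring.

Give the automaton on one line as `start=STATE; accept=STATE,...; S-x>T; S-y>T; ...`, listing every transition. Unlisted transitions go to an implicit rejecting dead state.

start=q0; accept=q7; q0-a>q0; q0-b>q1; q0-c>q2; q1-a>q0; q1-b>q3; q1-c>q2; q2-a>q0; q2-b>q1; q2-c>q4; q3-a>q0; q3-b>q5; q3-c>q2; q4-a>q0; q4-b>q6; q4-c>q4; q5-a>q0; q5-b>q7; q5-c>q2; q6-a>q8; q6-b>q9; q6-c>q8; q7-a>q0; q7-b>q7; q7-c>q2; q8-a>q8; q8-b>q6; q8-c>q8; q9-a>q8; q9-b>q10; q9-c>q8; q10-a>q8; q10-b>q11; q10-c>q8; q11-a>q8; q11-b>q11; q11-c>q8

Handle the two conditions separately and then intersect. The first has 5 states tracking how much of the suffix `bbbb` has currently been matched; the second has 4 states tracking partial matches of the forbidden pattern `ccb`. A product state is a pair (one from each), accepting exactly when both do.
With 12 states:
          a    b    c  
>  q0     q0   q1   q2 
   q1     q0   q3   q2 
   q2     q0   q1   q4 
   q3     q0   q5   q2 
   q4     q0   q6   q4 
   q5     q0   q7   q2 
   q6     q8   q9   q8 
 * q7     q0   q7   q2 
   q8     q8   q6   q8 
   q9     q8  q10   q8 
   q10    q8  q11   q8 
   q11    q8  q11   q8 
(> = start, * = accepting)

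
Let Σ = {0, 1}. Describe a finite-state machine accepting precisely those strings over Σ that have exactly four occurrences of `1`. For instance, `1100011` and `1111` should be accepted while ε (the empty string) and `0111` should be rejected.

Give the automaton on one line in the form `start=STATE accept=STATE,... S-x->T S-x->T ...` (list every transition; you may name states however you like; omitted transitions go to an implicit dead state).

Count `1`s, saturating at 5: states q0 through q4 mean 0 through 4 `1`s seen; q5 means more than 4. Each `1` increments (capped at q5); other symbols loop. Accept from {q4}.
6 states suffice.
        0   1  
>  q0   q0  q1 
   q1   q1  q2 
   q2   q2  q3 
   q3   q3  q4 
 * q4   q4  q5 
   q5   q5  q5 
(> = start, * = accepting)

start=q0 accept=q4 q0-0->q0 q0-1->q1 q1-0->q1 q1-1->q2 q2-0->q2 q2-1->q3 q3-0->q3 q3-1->q4 q4-0->q4 q4-1->q5 q5-0->q5 q5-1->q5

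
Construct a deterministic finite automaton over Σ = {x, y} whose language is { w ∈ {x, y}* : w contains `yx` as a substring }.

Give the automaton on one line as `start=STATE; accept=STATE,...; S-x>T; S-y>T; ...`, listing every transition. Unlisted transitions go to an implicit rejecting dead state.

start=q0; accept=q2; q0-x>q0; q0-y>q1; q1-x>q2; q1-y>q1; q2-x>q2; q2-y>q2

States q0..q1 record the length of the longest prefix of `yx` that matches the current input suffix. Reaching q2 means `yx` has been seen, and we stay there forever. Accept from q2.
A 3-state machine:
        x   y  
>  q0   q0  q1 
   q1   q2  q1 
 * q2   q2  q2 
(> = start, * = accepting)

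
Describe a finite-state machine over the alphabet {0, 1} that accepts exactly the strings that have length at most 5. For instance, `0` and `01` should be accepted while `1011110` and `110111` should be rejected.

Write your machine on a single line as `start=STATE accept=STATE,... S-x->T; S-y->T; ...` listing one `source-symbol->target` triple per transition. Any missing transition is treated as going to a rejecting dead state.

start=q0; accept=q0,q1,q2,q3,q4,q5; q0-0->q1; q0-1->q1; q1-0->q2; q1-1->q2; q2-0->q3; q2-1->q3; q3-0->q4; q3-1->q4; q4-0->q5; q4-1->q5; q5-0->q6; q5-1->q6; q6-0->q6; q6-1->q6

Count input length up to 6: every symbol moves from q0 toward q6, which means 'more than 5' and absorbs. Accept from {q0, q1, q2, q3, q4, q5}.
With 7 states:
        0   1  
>* q0   q1  q1 
 * q1   q2  q2 
 * q2   q3  q3 
 * q3   q4  q4 
 * q4   q5  q5 
 * q5   q6  q6 
   q6   q6  q6 
(> = start, * = accepting)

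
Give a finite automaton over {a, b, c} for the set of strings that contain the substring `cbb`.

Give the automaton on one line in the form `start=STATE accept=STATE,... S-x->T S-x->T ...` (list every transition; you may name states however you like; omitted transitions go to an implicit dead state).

start=q0 accept=q3 q0-a->q0 q0-b->q0 q0-c->q1 q1-a->q0 q1-b->q2 q1-c->q1 q2-a->q0 q2-b->q3 q2-c->q1 q3-a->q3 q3-b->q3 q3-c->q3

States q0..q2 record the length of the longest prefix of `cbb` that matches the current input suffix. Reaching q3 means `cbb` has been seen, and we stay there forever. Accept from q3.
A 4-state machine:
        a   b   c  
>  q0   q0  q0  q1 
   q1   q0  q2  q1 
   q2   q0  q3  q1 
 * q3   q3  q3  q3 
(> = start, * = accepting)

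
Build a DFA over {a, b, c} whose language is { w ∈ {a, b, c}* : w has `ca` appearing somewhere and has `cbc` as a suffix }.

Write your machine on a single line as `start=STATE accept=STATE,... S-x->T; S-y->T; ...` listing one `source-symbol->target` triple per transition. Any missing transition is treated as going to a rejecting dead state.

start=s0; accept=s5; s0-a->s0; s0-b->s0; s0-c->s1; s1-a->s2; s1-b->s0; s1-c->s1; s2-a->s2; s2-b->s2; s2-c->s3; s3-a->s2; s3-b->s4; s3-c->s3; s4-a->s2; s4-b->s2; s4-c->s5; s5-a->s2; s5-b->s4; s5-c->s3

Run two small machines in parallel and take their product. The first has 3 states tracking whether and how much of `ca` has been seen; the second has 4 states tracking how much of the suffix `cbc` has currently been matched. A product state is a pair (one from each), accepting exactly when both do. Equivalent product states are then merged.
6 states suffice.
        a   b   c  
>  s0   s0  s0  s1 
   s1   s2  s0  s1 
   s2   s2  s2  s3 
   s3   s2  s4  s3 
   s4   s2  s2  s5 
 * s5   s2  s4  s3 
(> = start, * = accepting)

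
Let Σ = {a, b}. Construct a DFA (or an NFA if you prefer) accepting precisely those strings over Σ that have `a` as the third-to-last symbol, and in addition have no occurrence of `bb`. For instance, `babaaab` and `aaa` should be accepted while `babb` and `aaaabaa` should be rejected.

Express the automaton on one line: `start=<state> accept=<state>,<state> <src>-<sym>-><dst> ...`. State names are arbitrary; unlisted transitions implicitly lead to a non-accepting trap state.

start=q0 accept=q7,q8,q9 q0-a->q1 q0-b->q2 q1-a->q3 q1-b->q4 q2-a->q5 q2-b->q6 q3-a->q7 q3-b->q8 q4-a->q9 q4-b->q10 q5-a->q11 q5-b->q12 q6-a->q13 q6-b->q14 q7-a->q7 q7-b->q8 q8-a->q9 q8-b->q10 q9-a->q11 q9-b->q12 q10-a->q13 q10-b->q14 q11-a->q7 q11-b->q8 q12-a->q9 q12-b->q10 q13-a->q15 q13-b->q16 q14-a->q13 q14-b->q14 q15-a->q17 q15-b->q18 q16-a->q19 q16-b->q10 q17-a->q17 q17-b->q18 q18-a->q19 q18-b->q10 q19-a->q15 q19-b->q16

Run two small machines in parallel and take their product. The first has 15 states tracking the last 3 symbols read; the second has 3 states tracking partial matches of the forbidden pattern `bb`. A product state is a pair (one from each), accepting exactly when both do.
A 20-state machine:
          a    b  
>  q0     q1   q2 
   q1     q3   q4 
   q2     q5   q6 
   q3     q7   q8 
   q4     q9  q10 
   q5    q11  q12 
   q6    q13  q14 
 * q7     q7   q8 
 * q8     q9  q10 
 * q9    q11  q12 
   q10   q13  q14 
   q11    q7   q8 
   q12    q9  q10 
   q13   q15  q16 
   q14   q13  q14 
   q15   q17  q18 
   q16   q19  q10 
   q17   q17  q18 
   q18   q19  q10 
   q19   q15  q16 
(> = start, * = accepting)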